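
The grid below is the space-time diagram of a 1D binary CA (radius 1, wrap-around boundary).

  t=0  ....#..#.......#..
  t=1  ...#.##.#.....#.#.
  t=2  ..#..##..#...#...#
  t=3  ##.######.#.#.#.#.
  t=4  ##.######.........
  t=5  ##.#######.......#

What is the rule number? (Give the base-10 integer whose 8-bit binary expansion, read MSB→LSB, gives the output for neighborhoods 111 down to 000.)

  nb ###: next=#  (t=3,i=4, bit7=1)
  nb ##.: next=#  (t=1,i=6, bit6=1)
  nb #.#: next=.  (t=1,i=4, bit5=0)
  nb #..: next=#  (t=0,i=5, bit4=1)
  nb .##: next=#  (t=1,i=5, bit3=1)
  nb .#.: next=.  (t=0,i=4, bit2=0)
  nb ..#: next=#  (t=0,i=3, bit1=1)
  nb ...: next=.  (t=0,i=0, bit0=0)
  bits 11011010 = 218

218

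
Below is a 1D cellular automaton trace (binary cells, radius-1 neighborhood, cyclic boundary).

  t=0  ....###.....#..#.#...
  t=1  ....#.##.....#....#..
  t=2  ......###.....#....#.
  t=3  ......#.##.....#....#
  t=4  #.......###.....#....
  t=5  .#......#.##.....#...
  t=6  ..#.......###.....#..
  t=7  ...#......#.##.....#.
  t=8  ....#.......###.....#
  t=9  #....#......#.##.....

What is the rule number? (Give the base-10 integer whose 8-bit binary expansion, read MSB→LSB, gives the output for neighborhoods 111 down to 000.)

  [7] ### => .  t=0,i=5
  [6] ##. => #  t=0,i=6
  [5] #.# => .  t=0,i=16
  [4] #.. => #  t=0,i=7
  [3] .## => #  t=0,i=4
  [2] .#. => .  t=0,i=12
  [1] ..# => .  t=0,i=3
  [0] ... => .  t=0,i=0
  bits 01011000 = 88

88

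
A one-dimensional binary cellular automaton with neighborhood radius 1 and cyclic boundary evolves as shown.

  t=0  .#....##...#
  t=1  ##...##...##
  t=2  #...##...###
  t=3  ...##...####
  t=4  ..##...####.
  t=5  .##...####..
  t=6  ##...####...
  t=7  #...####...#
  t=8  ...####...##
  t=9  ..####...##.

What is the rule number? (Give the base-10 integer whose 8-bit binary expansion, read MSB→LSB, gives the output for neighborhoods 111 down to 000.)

  [7] ### => #  t=1,i=0
  [6] ##. => .  t=0,i=7
  [5] #.# => #  t=0,i=0
  [4] #.. => .  t=0,i=2
  [3] .## => #  t=0,i=6
  [2] .#. => #  t=0,i=1
  [1] ..# => #  t=0,i=5
  [0] ... => .  t=0,i=3
  bits 10101110 = 174

174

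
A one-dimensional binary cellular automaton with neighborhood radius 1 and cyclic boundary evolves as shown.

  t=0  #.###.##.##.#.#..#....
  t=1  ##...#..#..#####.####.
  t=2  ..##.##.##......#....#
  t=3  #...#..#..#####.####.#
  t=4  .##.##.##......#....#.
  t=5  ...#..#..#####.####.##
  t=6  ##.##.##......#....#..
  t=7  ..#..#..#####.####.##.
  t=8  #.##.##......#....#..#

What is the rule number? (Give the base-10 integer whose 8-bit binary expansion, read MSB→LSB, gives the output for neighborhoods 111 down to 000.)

  ###|.  b7=0 t=0,i=3
  ##.|.  b6=0 t=0,i=4
  #.#|#  b5=1 t=0,i=1
  #..|#  b4=1 t=0,i=15
  .##|.  b3=0 t=0,i=2
  .#.|#  b2=1 t=0,i=0
  ..#|.  b1=0 t=0,i=16
  ...|#  b0=1 t=0,i=19
  bits 00110101 = 53

53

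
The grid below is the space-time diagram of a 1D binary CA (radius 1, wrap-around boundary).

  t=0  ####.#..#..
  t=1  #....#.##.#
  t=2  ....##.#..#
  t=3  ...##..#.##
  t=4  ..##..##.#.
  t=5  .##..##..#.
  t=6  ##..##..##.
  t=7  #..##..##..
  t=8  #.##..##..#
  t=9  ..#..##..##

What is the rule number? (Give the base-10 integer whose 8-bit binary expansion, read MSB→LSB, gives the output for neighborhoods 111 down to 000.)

  [7] ### => .  t=0,i=1
  [6] ##. => .  t=0,i=3
  [5] #.# => .  t=0,i=4
  [4] #.. => .  t=0,i=6
  [3] .## => #  t=0,i=0
  [2] .#. => #  t=0,i=5
  [1] ..# => #  t=0,i=7
  [0] ... => .  t=1,i=2
  bits 00001110 = 14

14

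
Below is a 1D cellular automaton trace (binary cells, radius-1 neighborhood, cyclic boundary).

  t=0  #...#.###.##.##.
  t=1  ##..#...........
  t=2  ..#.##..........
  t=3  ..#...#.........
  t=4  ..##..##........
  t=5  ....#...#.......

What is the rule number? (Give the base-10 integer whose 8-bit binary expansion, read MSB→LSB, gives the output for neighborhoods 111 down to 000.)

20

  ###|.  b7=0 t=0,i=7
  ##.|.  b6=0 t=0,i=8
  #.#|.  b5=0 t=0,i=5
  #..|#  b4=1 t=0,i=1
  .##|.  b3=0 t=0,i=6
  .#.|#  b2=1 t=0,i=0
  ..#|.  b1=0 t=0,i=3
  ...|.  b0=0 t=0,i=2
  bits 00010100 = 20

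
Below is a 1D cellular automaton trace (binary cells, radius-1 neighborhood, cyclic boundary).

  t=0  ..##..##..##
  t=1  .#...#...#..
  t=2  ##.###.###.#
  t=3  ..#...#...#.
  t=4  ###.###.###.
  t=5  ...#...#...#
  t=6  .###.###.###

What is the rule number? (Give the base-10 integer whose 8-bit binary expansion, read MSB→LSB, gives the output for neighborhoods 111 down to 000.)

39

  nb ###: next=.  (t=2,i=0, bit7=0)
  nb ##.: next=.  (t=0,i=3, bit6=0)
  nb #.#: next=#  (t=2,i=2, bit5=1)
  nb #..: next=.  (t=0,i=0, bit4=0)
  nb .##: next=.  (t=0,i=2, bit3=0)
  nb .#.: next=#  (t=1,i=1, bit2=1)
  nb ..#: next=#  (t=0,i=1, bit1=1)
  nb ...: next=#  (t=1,i=3, bit0=1)
  bits 00100111 = 39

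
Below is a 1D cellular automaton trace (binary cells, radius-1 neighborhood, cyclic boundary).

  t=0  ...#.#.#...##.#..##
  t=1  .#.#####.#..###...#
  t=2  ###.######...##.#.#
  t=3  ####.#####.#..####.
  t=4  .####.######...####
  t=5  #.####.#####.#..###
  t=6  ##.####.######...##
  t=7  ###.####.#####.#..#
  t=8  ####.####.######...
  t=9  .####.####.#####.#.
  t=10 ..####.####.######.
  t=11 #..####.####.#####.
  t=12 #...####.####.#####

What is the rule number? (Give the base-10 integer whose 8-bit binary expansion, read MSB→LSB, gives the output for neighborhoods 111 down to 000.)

229

  [7] ### => #  t=1,i=4
  [6] ##. => #  t=0,i=12
  [5] #.# => #  t=0,i=4
  [4] #.. => .  t=0,i=0
  [3] .## => .  t=0,i=11
  [2] .#. => #  t=0,i=3
  [1] ..# => .  t=0,i=2
  [0] ... => #  t=0,i=1
  bits 11100101 = 229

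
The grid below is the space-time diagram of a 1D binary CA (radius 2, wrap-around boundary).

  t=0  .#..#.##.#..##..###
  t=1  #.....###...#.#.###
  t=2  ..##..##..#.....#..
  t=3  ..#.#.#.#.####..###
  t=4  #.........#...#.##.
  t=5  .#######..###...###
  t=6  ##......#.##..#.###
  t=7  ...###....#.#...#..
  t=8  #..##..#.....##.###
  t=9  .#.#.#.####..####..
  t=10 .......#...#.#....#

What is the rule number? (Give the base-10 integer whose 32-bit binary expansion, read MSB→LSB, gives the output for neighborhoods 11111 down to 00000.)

  ##### -> .   bit 31 = 0  t=5,i=3
  ####. -> .   bit 30 = 0  t=1,i=18
  ###.# -> #   bit 29 = 1  t=0,i=18
  ###.. -> .   bit 28 = 0  t=1,i=0
  ##.## -> #   bit 27 = 1  t=5,i=0
  ##.#. -> #   bit 26 = 1  t=0,i=0
  ##..# -> #   bit 25 = 1  t=0,i=14
  ##... -> .   bit 24 = 0  t=1,i=1
  #.### -> #   bit 23 = 1  t=1,i=16
  #.##. -> #   bit 22 = 1  t=0,i=6
  #.#.# -> .   bit 21 = 0  t=1,i=14
  #.#.. -> .   bit 20 = 0  t=0,i=1
  #..## -> .   bit 19 = 0  t=0,i=11
  #..#. -> .   bit 18 = 0  t=0,i=3
  #...# -> #   bit 17 = 1  t=1,i=10
  #.... -> #   bit 16 = 1  t=1,i=2
  .#### -> .   bit 15 = 0  t=1,i=17
  .###. -> #   bit 14 = 1  t=0,i=17
  .##.# -> #   bit 13 = 1  t=0,i=7
  .##.. -> .   bit 12 = 0  t=0,i=13
  .#.## -> .   bit 11 = 0  t=0,i=5
  .#.#. -> .   bit 10 = 0  t=1,i=13
  .#..# -> .   bit 9 = 0  t=0,i=2
  .#... -> #   bit 8 = 1  t=2,i=11
  ..### -> #   bit 7 = 1  t=0,i=16
  ..##. -> #   bit 6 = 1  t=0,i=12
  ..#.# -> .   bit 5 = 0  t=0,i=4
  ..#.. -> #   bit 4 = 1  t=2,i=10
  ...## -> .   bit 3 = 0  t=1,i=5
  ...#. -> .   bit 2 = 0  t=1,i=11
  ....# -> .   bit 1 = 0  t=1,i=4
  ..... -> #   bit 0 = 1  t=1,i=3
  bits 00101110110000110110000111010001 = 784556497

784556497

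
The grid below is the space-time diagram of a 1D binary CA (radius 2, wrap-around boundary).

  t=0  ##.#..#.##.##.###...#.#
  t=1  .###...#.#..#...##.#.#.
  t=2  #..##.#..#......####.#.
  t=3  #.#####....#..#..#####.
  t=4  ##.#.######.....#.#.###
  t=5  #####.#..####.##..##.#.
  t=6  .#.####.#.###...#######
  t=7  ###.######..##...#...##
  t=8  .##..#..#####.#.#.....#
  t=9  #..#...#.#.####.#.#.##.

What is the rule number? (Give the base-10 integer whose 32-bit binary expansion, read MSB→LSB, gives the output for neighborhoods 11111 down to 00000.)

  [31] ##### => .  t=3,i=4
  [30] ####. => #  t=2,i=18
  [29] ###.# => #  t=0,i=1
  [28] ###.. => #  t=0,i=16
  [27] ##.## => .  t=0,i=10
  [26] ##.#. => #  t=0,i=2
  [25] ##..# => #  t=5,i=16
  [24] ##... => #  t=0,i=17
  [23] #.### => .  t=0,i=14
  [22] #.##. => .  t=0,i=8
  [21] #.#.# => #  t=1,i=19
  [20] #.#.. => #  t=0,i=3
  [19] #..## => #  t=1,i=0
  [18] #..#. => .  t=0,i=5
  [17] #...# => .  t=0,i=18
  [16] #.... => #  t=2,i=11
  [15] .#### => #  t=2,i=17
  [14] .###. => .  t=0,i=0
  [13] .##.# => #  t=0,i=9
  [12] .##.. => .  t=5,i=15
  [11] .#.## => #  t=0,i=7
  [10] .#.#. => .  t=1,i=8
  [9] .#..# => .  t=0,i=4
  [8] .#... => .  t=1,i=13
  [7] ..### => .  t=1,i=1
  [6] ..##. => #  t=1,i=16
  [5] ..#.# => .  t=0,i=6
  [4] ..#.. => .  t=1,i=12
  [3] ...## => .  t=1,i=15
  [2] ...#. => #  t=0,i=19
  [1] ....# => #  t=2,i=14
  [0] ..... => .  t=2,i=12
  bits 01110111001110011010100001000110 = 2000267334

2000267334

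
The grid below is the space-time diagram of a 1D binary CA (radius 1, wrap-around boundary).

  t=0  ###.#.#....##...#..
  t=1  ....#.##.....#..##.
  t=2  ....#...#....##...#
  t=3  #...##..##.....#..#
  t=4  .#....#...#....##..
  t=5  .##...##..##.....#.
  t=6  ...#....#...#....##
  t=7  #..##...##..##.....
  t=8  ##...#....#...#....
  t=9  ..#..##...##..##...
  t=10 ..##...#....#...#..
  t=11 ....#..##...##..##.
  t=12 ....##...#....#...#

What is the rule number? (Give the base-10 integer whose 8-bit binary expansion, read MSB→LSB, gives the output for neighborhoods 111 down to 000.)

20

  ###|.  b7=0 t=0,i=1
  ##.|.  b6=0 t=0,i=2
  #.#|.  b5=0 t=0,i=3
  #..|#  b4=1 t=0,i=7
  .##|.  b3=0 t=0,i=0
  .#.|#  b2=1 t=0,i=4
  ..#|.  b1=0 t=0,i=10
  ...|.  b0=0 t=0,i=8
  bits 00010100 = 20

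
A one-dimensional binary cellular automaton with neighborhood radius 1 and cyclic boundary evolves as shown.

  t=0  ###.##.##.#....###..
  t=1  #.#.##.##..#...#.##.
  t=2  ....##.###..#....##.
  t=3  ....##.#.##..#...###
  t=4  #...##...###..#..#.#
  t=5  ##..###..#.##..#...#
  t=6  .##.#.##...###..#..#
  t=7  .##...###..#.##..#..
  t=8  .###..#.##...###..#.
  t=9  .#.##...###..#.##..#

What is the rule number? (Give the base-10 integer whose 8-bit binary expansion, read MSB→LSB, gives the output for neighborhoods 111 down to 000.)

88

  ### -> .   bit 7 = 0  t=0,i=1
  ##. -> #   bit 6 = 1  t=0,i=2
  #.# -> .   bit 5 = 0  t=0,i=3
  #.. -> #   bit 4 = 1  t=0,i=11
  .## -> #   bit 3 = 1  t=0,i=0
  .#. -> .   bit 2 = 0  t=0,i=10
  ..# -> .   bit 1 = 0  t=0,i=14
  ... -> .   bit 0 = 0  t=0,i=12
  bits 01011000 = 88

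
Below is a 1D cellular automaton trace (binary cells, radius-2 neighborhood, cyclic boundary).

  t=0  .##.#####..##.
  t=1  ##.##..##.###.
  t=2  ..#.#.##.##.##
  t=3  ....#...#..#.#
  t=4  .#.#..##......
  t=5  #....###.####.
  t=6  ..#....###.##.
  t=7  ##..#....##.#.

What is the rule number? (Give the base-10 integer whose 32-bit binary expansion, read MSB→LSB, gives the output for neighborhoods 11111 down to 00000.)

  nb #####: next=.  (t=0,i=6, bit31=0)
  nb ####.: next=#  (t=0,i=7, bit30=1)
  nb ###.#: next=#  (t=1,i=12, bit29=1)
  nb ###..: next=#  (t=0,i=8, bit28=1)
  nb ##.##: next=#  (t=0,i=3, bit27=1)
  nb ##.#.: next=.  (t=5,i=13, bit26=0)
  nb ##..#: next=.  (t=0,i=9, bit25=0)
  nb ##...: next=.  (t=4,i=8, bit24=0)
  nb #.###: next=#  (t=0,i=4, bit23=1)
  nb #.##.: next=.  (t=1,i=0, bit22=0)
  nb #.#.#: next=#  (t=2,i=4, bit21=1)
  nb #.#..: next=.  (t=3,i=13, bit20=0)
  nb #..##: next=#  (t=0,i=0, bit19=1)
  nb #..#.: next=.  (t=2,i=1, bit18=0)
  nb #...#: next=#  (t=3,i=6, bit17=1)
  nb #....: next=#  (t=3,i=1, bit16=1)
  nb .####: next=.  (t=0,i=5, bit15=0)
  nb .###.: next=.  (t=1,i=11, bit14=0)
  nb .##.#: next=.  (t=0,i=2, bit13=0)
  nb .##..: next=#  (t=0,i=12, bit12=1)
  nb .#.##: next=.  (t=2,i=5, bit11=0)
  nb .#.#.: next=.  (t=2,i=3, bit10=0)
  nb .#..#: next=.  (t=3,i=9, bit9=0)
  nb .#...: next=.  (t=3,i=0, bit8=0)
  nb ..###: next=.  (t=5,i=5, bit7=0)
  nb ..##.: next=#  (t=0,i=1, bit6=1)
  nb ..#.#: next=.  (t=2,i=2, bit5=0)
  nb ..#..: next=.  (t=3,i=4, bit4=0)
  nb ...##: next=.  (t=5,i=4, bit3=0)
  nb ...#.: next=#  (t=3,i=3, bit2=1)
  nb ....#: next=.  (t=3,i=2, bit1=0)
  nb .....: next=#  (t=4,i=10, bit0=1)
  bits 01111000101010110001000001000101 = 2024476741

2024476741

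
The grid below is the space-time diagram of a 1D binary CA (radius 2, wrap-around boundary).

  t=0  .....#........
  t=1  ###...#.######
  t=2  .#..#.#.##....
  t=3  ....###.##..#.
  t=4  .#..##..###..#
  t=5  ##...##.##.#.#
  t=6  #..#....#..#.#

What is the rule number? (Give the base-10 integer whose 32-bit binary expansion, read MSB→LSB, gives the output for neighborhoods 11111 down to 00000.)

1123210657

  nb #####: next=.  (t=1,i=0, bit31=0)
  nb ####.: next=#  (t=1,i=1, bit30=1)
  nb ###.#: next=.  (t=3,i=6, bit29=0)
  nb ###..: next=.  (t=1,i=2, bit28=0)
  nb ##.##: next=.  (t=3,i=7, bit27=0)
  nb ##.#.: next=.  (t=5,i=10, bit26=0)
  nb ##..#: next=#  (t=3,i=10, bit25=1)
  nb ##...: next=.  (t=1,i=3, bit24=0)
  nb #.###: next=#  (t=1,i=8, bit23=1)
  nb #.##.: next=#  (t=2,i=8, bit22=1)
  nb #.#.#: next=#  (t=2,i=6, bit21=1)
  nb #.#..: next=#  (t=4,i=1, bit20=1)
  nb #..##: next=.  (t=4,i=3, bit19=0)
  nb #..#.: next=.  (t=2,i=3, bit18=0)
  nb #...#: next=#  (t=1,i=4, bit17=1)
  nb #....: next=.  (t=0,i=7, bit16=0)
  nb .####: next=#  (t=1,i=9, bit15=1)
  nb .###.: next=#  (t=3,i=5, bit14=1)
  nb .##.#: next=.  (t=5,i=6, bit13=0)
  nb .##..: next=#  (t=2,i=9, bit12=1)
  nb .#.##: next=.  (t=1,i=7, bit11=0)
  nb .#.#.: next=#  (t=2,i=5, bit10=1)
  nb .#..#: next=.  (t=2,i=2, bit9=0)
  nb .#...: next=#  (t=0,i=6, bit8=1)
  nb ..###: next=#  (t=3,i=4, bit7=1)
  nb ..##.: next=.  (t=4,i=4, bit6=0)
  nb ..#.#: next=#  (t=1,i=6, bit5=1)
  nb ..#..: next=.  (t=0,i=5, bit4=0)
  nb ...##: next=.  (t=3,i=3, bit3=0)
  nb ...#.: next=.  (t=0,i=4, bit2=0)
  nb ....#: next=.  (t=0,i=3, bit1=0)
  nb .....: next=#  (t=0,i=0, bit0=1)
  bits 01000010111100101101010110100001 = 1123210657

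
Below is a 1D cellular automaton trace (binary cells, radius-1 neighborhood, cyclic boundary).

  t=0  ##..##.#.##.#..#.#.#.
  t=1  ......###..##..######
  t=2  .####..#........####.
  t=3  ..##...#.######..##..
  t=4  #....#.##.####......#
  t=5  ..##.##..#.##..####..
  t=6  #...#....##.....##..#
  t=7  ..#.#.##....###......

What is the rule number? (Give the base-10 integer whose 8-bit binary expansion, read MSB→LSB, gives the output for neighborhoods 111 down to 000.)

165

  [7] ### => #  t=1,i=7
  [6] ##. => .  t=0,i=1
  [5] #.# => #  t=0,i=6
  [4] #.. => .  t=0,i=2
  [3] .## => .  t=0,i=0
  [2] .#. => #  t=0,i=7
  [1] ..# => .  t=0,i=3
  [0] ... => #  t=1,i=1
  bits 10100101 = 165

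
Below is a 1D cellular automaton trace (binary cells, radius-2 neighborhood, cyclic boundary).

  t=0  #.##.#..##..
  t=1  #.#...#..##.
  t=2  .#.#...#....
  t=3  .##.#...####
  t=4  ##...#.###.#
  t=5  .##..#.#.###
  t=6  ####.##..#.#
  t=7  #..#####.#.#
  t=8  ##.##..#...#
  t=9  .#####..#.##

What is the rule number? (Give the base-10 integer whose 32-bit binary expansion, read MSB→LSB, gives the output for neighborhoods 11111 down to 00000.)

  [31] ##### => .  t=6,i=1
  [30] ####. => .  t=3,i=10
  [29] ###.# => #  t=3,i=11
  [28] ###.. => #  t=4,i=1
  [27] ##.## => #  t=3,i=0
  [26] ##.#. => .  t=0,i=4
  [25] ##..# => #  t=0,i=10
  [24] ##... => #  t=4,i=2
  [23] #.### => #  t=4,i=7
  [22] #.##. => #  t=0,i=2
  [21] #.#.# => .  t=1,i=0
  [20] #.#.. => .  t=0,i=5
  [19] #..## => .  t=0,i=7
  [18] #..#. => .  t=0,i=11
  [17] #...# => .  t=1,i=4
  [16] #.... => #  t=2,i=9
  [15] .#### => #  t=3,i=9
  [14] .###. => .  t=4,i=0
  [13] .##.# => .  t=0,i=3
  [12] .##.. => #  t=0,i=9
  [11] .#.## => .  t=0,i=1
  [10] .#.#. => #  t=1,i=1
  [9] .#..# => #  t=0,i=6
  [8] .#... => #  t=1,i=3
  [7] ..### => #  t=3,i=8
  [6] ..##. => .  t=0,i=8
  [5] ..#.# => #  t=0,i=0
  [4] ..#.. => .  t=1,i=6
  [3] ...## => #  t=3,i=7
  [2] ...#. => .  t=1,i=5
  [1] ....# => #  t=2,i=11
  [0] ..... => #  t=2,i=10
  bits 00111011110000011001011110101011 = 1002543019

1002543019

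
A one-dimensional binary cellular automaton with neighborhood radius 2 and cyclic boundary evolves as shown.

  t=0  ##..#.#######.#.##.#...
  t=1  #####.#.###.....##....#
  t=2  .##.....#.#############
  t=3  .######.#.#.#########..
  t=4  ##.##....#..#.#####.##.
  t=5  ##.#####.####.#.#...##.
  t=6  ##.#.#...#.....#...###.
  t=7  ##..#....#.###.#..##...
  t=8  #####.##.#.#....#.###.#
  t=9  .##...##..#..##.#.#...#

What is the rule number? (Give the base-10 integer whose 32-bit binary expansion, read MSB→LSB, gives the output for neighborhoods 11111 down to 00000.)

  ##### -> #   bit 31 = 1  t=0,i=8
  ####. -> .   bit 30 = 0  t=0,i=11
  ###.# -> .   bit 29 = 0  t=0,i=12
  ###.. -> #   bit 28 = 1  t=1,i=10
  ##.## -> .   bit 27 = 0  t=2,i=0
  ##.#. -> .   bit 26 = 0  t=0,i=13
  ##..# -> #   bit 25 = 1  t=0,i=2
  ##... -> #   bit 24 = 1  t=1,i=11
  #.### -> #   bit 23 = 1  t=0,i=6
  #.##. -> #   bit 22 = 1  t=0,i=16
  #.#.# -> .   bit 21 = 0  t=0,i=14
  #.#.. -> .   bit 20 = 0  t=0,i=19
  #..## -> .   bit 19 = 0  t=7,i=17
  #..#. -> #   bit 18 = 1  t=0,i=3
  #...# -> .   bit 17 = 0  t=0,i=21
  #.... -> #   bit 16 = 1  t=1,i=12
  .#### -> .   bit 15 = 0  t=0,i=7
  .###. -> .   bit 14 = 0  t=1,i=9
  .##.# -> #   bit 13 = 1  t=0,i=17
  .##.. -> #   bit 12 = 1  t=0,i=1
  .#.## -> .   bit 11 = 0  t=0,i=5
  .#.#. -> #   bit 10 = 1  t=3,i=9
  .#..# -> #   bit 9 = 1  t=4,i=10
  .#... -> .   bit 8 = 0  t=0,i=20
  ..### -> #   bit 7 = 1  t=1,i=22
  ..##. -> #   bit 6 = 1  t=0,i=0
  ..#.# -> #   bit 5 = 1  t=0,i=4
  ..#.. -> #   bit 4 = 1  t=4,i=9
  ...## -> #   bit 3 = 1  t=0,i=22
  ...#. -> .   bit 2 = 0  t=2,i=7
  ....# -> #   bit 1 = 1  t=1,i=14
  ..... -> #   bit 0 = 1  t=1,i=13
  bits 10010011110001010011011011111011 = 2479175419

2479175419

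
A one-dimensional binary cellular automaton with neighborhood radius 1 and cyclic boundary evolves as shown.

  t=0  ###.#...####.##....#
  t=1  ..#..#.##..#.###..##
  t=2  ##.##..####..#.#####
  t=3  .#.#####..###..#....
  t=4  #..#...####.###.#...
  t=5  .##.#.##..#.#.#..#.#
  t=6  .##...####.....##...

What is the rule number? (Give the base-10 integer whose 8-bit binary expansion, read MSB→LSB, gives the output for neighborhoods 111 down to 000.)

90

  ### -> .   bit 7 = 0  t=0,i=0
  ##. -> #   bit 6 = 1  t=0,i=2
  #.# -> .   bit 5 = 0  t=0,i=3
  #.. -> #   bit 4 = 1  t=0,i=5
  .## -> #   bit 3 = 1  t=0,i=8
  .#. -> .   bit 2 = 0  t=0,i=4
  ..# -> #   bit 1 = 1  t=0,i=7
  ... -> .   bit 0 = 0  t=0,i=6
  bits 01011010 = 90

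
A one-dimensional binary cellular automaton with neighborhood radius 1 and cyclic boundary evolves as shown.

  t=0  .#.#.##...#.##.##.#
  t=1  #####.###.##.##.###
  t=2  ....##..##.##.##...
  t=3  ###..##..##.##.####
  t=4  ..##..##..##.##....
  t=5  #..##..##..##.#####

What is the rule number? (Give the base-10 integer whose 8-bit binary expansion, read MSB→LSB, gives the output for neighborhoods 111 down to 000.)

117

  ### -> .   bit 7 = 0  t=1,i=0
  ##. -> #   bit 6 = 1  t=0,i=6
  #.# -> #   bit 5 = 1  t=0,i=0
  #.. -> #   bit 4 = 1  t=0,i=7
  .## -> .   bit 3 = 0  t=0,i=5
  .#. -> #   bit 2 = 1  t=0,i=1
  ..# -> .   bit 1 = 0  t=0,i=9
  ... -> #   bit 0 = 1  t=0,i=8
  bits 01110101 = 117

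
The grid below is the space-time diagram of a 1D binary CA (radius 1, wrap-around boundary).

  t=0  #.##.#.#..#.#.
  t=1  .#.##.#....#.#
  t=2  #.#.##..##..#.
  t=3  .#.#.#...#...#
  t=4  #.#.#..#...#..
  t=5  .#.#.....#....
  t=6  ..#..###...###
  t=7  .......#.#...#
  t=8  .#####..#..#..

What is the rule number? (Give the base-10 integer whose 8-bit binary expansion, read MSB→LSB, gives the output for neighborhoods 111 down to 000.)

  [7] ### => .  t=6,i=6
  [6] ##. => #  t=0,i=3
  [5] #.# => #  t=0,i=1
  [4] #.. => .  t=0,i=8
  [3] .## => .  t=0,i=2
  [2] .#. => .  t=0,i=0
  [1] ..# => .  t=0,i=9
  [0] ... => #  t=1,i=8
  bits 01100001 = 97

97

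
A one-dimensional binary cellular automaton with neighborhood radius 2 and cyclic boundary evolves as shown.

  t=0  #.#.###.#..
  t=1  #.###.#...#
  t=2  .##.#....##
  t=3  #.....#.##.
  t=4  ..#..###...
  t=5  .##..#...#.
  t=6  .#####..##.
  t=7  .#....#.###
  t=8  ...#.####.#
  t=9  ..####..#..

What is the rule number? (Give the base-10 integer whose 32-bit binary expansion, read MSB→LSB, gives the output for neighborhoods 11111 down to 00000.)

  ##### -> .   bit 31 = 0  t=6,i=3
  ####. -> .   bit 30 = 0  t=6,i=4
  ###.# -> #   bit 29 = 1  t=0,i=6
  ###.. -> .   bit 28 = 0  t=4,i=7
  ##.## -> #   bit 27 = 1  t=1,i=1
  ##.#. -> .   bit 26 = 0  t=0,i=7
  ##..# -> #   bit 25 = 1  t=5,i=3
  ##... -> .   bit 24 = 0  t=4,i=8
  #.### -> #   bit 23 = 1  t=0,i=4
  #.##. -> .   bit 22 = 0  t=2,i=1
  #.#.# -> #   bit 21 = 1  t=0,i=2
  #.#.. -> .   bit 20 = 0  t=0,i=8
  #..## -> .   bit 19 = 0  t=4,i=4
  #..#. -> #   bit 18 = 1  t=0,i=10
  #...# -> .   bit 17 = 0  t=1,i=8
  #.... -> #   bit 16 = 1  t=2,i=6
  .#### -> .   bit 15 = 0  t=6,i=2
  .###. -> .   bit 14 = 0  t=0,i=5
  .##.# -> .   bit 13 = 0  t=1,i=0
  .##.. -> #   bit 12 = 1  t=5,i=2
  .#.## -> #   bit 11 = 1  t=0,i=3
  .#.#. -> .   bit 10 = 0  t=0,i=1
  .#..# -> .   bit 9 = 0  t=0,i=9
  .#... -> .   bit 8 = 0  t=1,i=7
  ..### -> #   bit 7 = 1  t=4,i=5
  ..##. -> #   bit 6 = 1  t=1,i=10
  ..#.# -> #   bit 5 = 1  t=0,i=0
  ..#.. -> #   bit 4 = 1  t=4,i=2
  ...## -> #   bit 3 = 1  t=1,i=9
  ...#. -> #   bit 2 = 1  t=3,i=5
  ....# -> .   bit 1 = 0  t=2,i=7
  ..... -> .   bit 0 = 0  t=3,i=3
  bits 00101010101001010001100011111100 = 715462908

715462908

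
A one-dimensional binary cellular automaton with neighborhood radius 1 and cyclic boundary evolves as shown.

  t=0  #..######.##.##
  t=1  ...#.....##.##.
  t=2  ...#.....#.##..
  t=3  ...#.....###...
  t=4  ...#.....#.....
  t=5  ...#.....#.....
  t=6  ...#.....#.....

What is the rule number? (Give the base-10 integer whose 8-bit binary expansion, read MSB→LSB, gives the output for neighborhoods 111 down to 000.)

44

  [7] ### => .  t=0,i=4
  [6] ##. => .  t=0,i=0
  [5] #.# => #  t=0,i=9
  [4] #.. => .  t=0,i=1
  [3] .## => #  t=0,i=3
  [2] .#. => #  t=1,i=3
  [1] ..# => .  t=0,i=2
  [0] ... => .  t=1,i=0
  bits 00101100 = 44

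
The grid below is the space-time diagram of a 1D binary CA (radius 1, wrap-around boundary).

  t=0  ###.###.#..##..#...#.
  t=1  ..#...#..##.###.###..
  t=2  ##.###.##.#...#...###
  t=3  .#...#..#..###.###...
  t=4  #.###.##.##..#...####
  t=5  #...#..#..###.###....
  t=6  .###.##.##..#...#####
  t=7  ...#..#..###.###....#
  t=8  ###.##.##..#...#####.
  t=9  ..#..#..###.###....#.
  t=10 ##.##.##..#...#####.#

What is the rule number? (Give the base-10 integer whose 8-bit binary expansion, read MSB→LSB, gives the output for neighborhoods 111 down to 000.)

83

  [7] ### => .  t=0,i=1
  [6] ##. => #  t=0,i=2
  [5] #.# => .  t=0,i=3
  [4] #.. => #  t=0,i=9
  [3] .## => .  t=0,i=0
  [2] .#. => .  t=0,i=8
  [1] ..# => #  t=0,i=10
  [0] ... => #  t=0,i=17
  bits 01010011 = 83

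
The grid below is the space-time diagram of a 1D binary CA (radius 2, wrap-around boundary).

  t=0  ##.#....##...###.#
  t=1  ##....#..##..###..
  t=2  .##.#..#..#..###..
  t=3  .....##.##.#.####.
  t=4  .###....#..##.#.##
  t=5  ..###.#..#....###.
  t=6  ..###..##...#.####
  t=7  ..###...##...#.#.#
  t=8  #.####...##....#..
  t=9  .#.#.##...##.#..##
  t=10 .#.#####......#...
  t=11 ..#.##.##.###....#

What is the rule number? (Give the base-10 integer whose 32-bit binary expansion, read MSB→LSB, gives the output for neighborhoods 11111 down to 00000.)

  #####|#  b31=1 t=10,i=5
  ####.|.  b30=0 t=3,i=15
  ###.#|#  b29=1 t=0,i=1
  ###..|#  b28=1 t=1,i=15
  ##.##|.  b27=0 t=0,i=16
  ##.#.|.  b26=0 t=0,i=2
  ##..#|.  b25=0 t=1,i=11
  ##...|#  b24=1 t=0,i=10
  #.###|.  b23=0 t=0,i=17
  #.##.|#  b22=1 t=3,i=8
  #.#.#|#  b21=1 t=3,i=11
  #.#..|.  b20=0 t=0,i=3
  #..##|.  b19=0 t=1,i=8
  #..#.|#  b18=1 t=2,i=6
  #...#|.  b17=0 t=0,i=11
  #....|.  b16=0 t=0,i=5
  .####|#  b15=1 t=3,i=14
  .###.|#  b14=1 t=0,i=0
  .##.#|.  b13=0 t=2,i=2
  .##..|#  b12=1 t=0,i=9
  .#.##|#  b11=1 t=3,i=12
  .#.#.|.  b10=0 t=7,i=14
  .#..#|#  b9=1 t=1,i=7
  .#...|.  b8=0 t=0,i=4
  ..###|#  b7=1 t=0,i=13
  ..##.|.  b6=0 t=0,i=8
  ..#.#|.  b5=0 t=6,i=12
  ..#..|.  b4=0 t=1,i=6
  ...##|.  b3=0 t=0,i=7
  ...#.|.  b2=0 t=1,i=5
  ....#|#  b1=1 t=0,i=6
  .....|#  b0=1 t=3,i=1
  bits 10110001011001001101101010000011 = 2976176771

2976176771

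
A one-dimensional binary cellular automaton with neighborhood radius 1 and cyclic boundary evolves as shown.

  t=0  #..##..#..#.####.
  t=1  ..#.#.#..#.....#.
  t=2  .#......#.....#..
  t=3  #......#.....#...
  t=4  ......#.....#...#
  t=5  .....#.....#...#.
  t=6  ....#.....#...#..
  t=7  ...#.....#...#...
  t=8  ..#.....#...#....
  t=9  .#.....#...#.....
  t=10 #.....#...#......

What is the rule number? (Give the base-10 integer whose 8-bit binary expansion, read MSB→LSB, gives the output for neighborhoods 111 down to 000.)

66

  ### -> .   bit 7 = 0  t=0,i=13
  ##. -> #   bit 6 = 1  t=0,i=4
  #.# -> .   bit 5 = 0  t=0,i=11
  #.. -> .   bit 4 = 0  t=0,i=1
  .## -> .   bit 3 = 0  t=0,i=3
  .#. -> .   bit 2 = 0  t=0,i=0
  ..# -> #   bit 1 = 1  t=0,i=2
  ... -> .   bit 0 = 0  t=1,i=0
  bits 01000010 = 66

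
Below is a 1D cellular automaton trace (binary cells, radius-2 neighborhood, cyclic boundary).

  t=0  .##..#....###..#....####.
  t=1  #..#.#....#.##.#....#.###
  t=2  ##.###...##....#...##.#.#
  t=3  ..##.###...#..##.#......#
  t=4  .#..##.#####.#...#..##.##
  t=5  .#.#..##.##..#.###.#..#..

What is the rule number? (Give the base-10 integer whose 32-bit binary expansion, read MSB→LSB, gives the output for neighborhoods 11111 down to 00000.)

3684304053

  ##### -> #   bit 31 = 1  t=4,i=9
  ####. -> #   bit 30 = 1  t=0,i=22
  ###.# -> .   bit 29 = 0  t=2,i=1
  ###.. -> #   bit 28 = 1  t=0,i=12
  ##.## -> #   bit 27 = 1  t=2,i=2
  ##.#. -> .   bit 26 = 0  t=1,i=14
  ##..# -> #   bit 25 = 1  t=0,i=3
  ##... -> #   bit 24 = 1  t=2,i=6
  #.### -> #   bit 23 = 1  t=1,i=22
  #.##. -> .   bit 22 = 0  t=1,i=12
  #.#.# -> .   bit 21 = 0  t=2,i=22
  #.#.. -> #   bit 20 = 1  t=1,i=5
  #..## -> #   bit 19 = 1  t=0,i=0
  #..#. -> .   bit 18 = 0  t=0,i=4
  #...# -> #   bit 17 = 1  t=2,i=7
  #.... -> .   bit 16 = 0  t=0,i=7
  .#### -> .   bit 15 = 0  t=0,i=21
  .###. -> .   bit 14 = 0  t=0,i=11
  .##.# -> .   bit 13 = 0  t=1,i=13
  .##.. -> .   bit 12 = 0  t=0,i=2
  .#.## -> .   bit 11 = 0  t=1,i=11
  .#.#. -> #   bit 10 = 1  t=1,i=4
  .#..# -> .   bit 9 = 0  t=3,i=0
  .#... -> .   bit 8 = 0  t=0,i=6
  ..### -> #   bit 7 = 1  t=0,i=10
  ..##. -> .   bit 6 = 0  t=0,i=1
  ..#.# -> #   bit 5 = 1  t=1,i=3
  ..#.. -> #   bit 4 = 1  t=0,i=5
  ...## -> .   bit 3 = 0  t=0,i=9
  ...#. -> #   bit 2 = 1  t=1,i=9
  ....# -> .   bit 1 = 0  t=0,i=8
  ..... -> #   bit 0 = 1  t=3,i=20
  bits 11011011100110100000010010110101 = 3684304053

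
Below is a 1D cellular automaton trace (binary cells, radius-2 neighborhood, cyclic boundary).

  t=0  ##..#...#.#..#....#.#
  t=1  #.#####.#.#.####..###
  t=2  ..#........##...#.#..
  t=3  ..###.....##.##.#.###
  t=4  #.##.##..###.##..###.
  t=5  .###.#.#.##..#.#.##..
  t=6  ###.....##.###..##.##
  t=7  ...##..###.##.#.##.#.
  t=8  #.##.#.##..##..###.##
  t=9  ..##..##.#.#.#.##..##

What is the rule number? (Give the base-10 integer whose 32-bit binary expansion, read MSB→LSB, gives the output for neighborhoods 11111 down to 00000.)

64449016

  nb #####: next=.  (t=1,i=4, bit31=0)
  nb ####.: next=.  (t=1,i=5, bit30=0)
  nb ###.#: next=.  (t=1,i=0, bit29=0)
  nb ###..: next=.  (t=0,i=1, bit28=0)
  nb ##.##: next=.  (t=1,i=1, bit27=0)
  nb ##.#.: next=.  (t=1,i=7, bit26=0)
  nb ##..#: next=#  (t=0,i=2, bit25=1)
  nb ##...: next=#  (t=2,i=13, bit24=1)
  nb #.###: next=#  (t=0,i=20, bit23=1)
  nb #.##.: next=#  (t=3,i=13, bit22=1)
  nb #.#.#: next=.  (t=1,i=8, bit21=0)
  nb #.#..: next=#  (t=0,i=10, bit20=1)
  nb #..##: next=.  (t=1,i=17, bit19=0)
  nb #..#.: next=#  (t=0,i=3, bit18=1)
  nb #...#: next=#  (t=0,i=6, bit17=1)
  nb #....: next=#  (t=0,i=15, bit16=1)
  nb .####: next=.  (t=1,i=3, bit15=0)
  nb .###.: next=#  (t=0,i=0, bit14=1)
  nb .##.#: next=#  (t=3,i=11, bit13=1)
  nb .##..: next=.  (t=2,i=12, bit12=0)
  nb .#.##: next=#  (t=0,i=19, bit11=1)
  nb .#.#.: next=.  (t=0,i=9, bit10=0)
  nb .#..#: next=.  (t=0,i=11, bit9=0)
  nb .#...: next=#  (t=0,i=5, bit8=1)
  nb ..###: next=#  (t=1,i=18, bit7=1)
  nb ..##.: next=#  (t=2,i=11, bit6=1)
  nb ..#.#: next=#  (t=0,i=8, bit5=1)
  nb ..#..: next=#  (t=0,i=4, bit4=1)
  nb ...##: next=#  (t=2,i=10, bit3=1)
  nb ...#.: next=.  (t=0,i=7, bit2=0)
  nb ....#: next=.  (t=0,i=16, bit1=0)
  nb .....: next=.  (t=2,i=5, bit0=0)
  bits 00000011110101110110100111111000 = 64449016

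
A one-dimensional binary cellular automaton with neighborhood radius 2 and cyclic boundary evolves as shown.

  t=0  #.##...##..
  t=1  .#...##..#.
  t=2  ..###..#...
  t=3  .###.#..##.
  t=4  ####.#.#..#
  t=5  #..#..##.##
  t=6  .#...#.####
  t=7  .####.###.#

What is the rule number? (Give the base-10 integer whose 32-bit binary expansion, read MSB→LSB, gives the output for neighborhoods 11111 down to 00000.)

714861964

  #####|.  b31=0 t=4,i=1
  ####.|.  b30=0 t=4,i=2
  ###.#|#  b29=1 t=3,i=3
  ###..|.  b28=0 t=2,i=4
  ##.##|#  b27=1 t=5,i=8
  ##.#.|.  b26=0 t=3,i=4
  ##..#|#  b25=1 t=0,i=9
  ##...|.  b24=0 t=0,i=4
  #.###|#  b23=1 t=5,i=9
  #.##.|.  b22=0 t=0,i=2
  #.#.#|.  b21=0 t=4,i=5
  #.#..|#  b20=1 t=3,i=5
  #..##|#  b19=1 t=3,i=0
  #..#.|.  b18=0 t=0,i=10
  #...#|#  b17=1 t=0,i=5
  #....|#  b16=1 t=2,i=9
  .####|#  b15=1 t=4,i=0
  .###.|#  b14=1 t=2,i=3
  .##.#|#  b13=1 t=5,i=7
  .##..|.  b12=0 t=0,i=3
  .#.##|#  b11=1 t=0,i=1
  .#.#.|#  b10=1 t=4,i=6
  .#..#|.  b9=0 t=1,i=10
  .#...|#  b8=1 t=1,i=2
  ..###|#  b7=1 t=2,i=2
  ..##.|.  b6=0 t=0,i=7
  ..#.#|.  b5=0 t=0,i=0
  ..#..|.  b4=0 t=1,i=1
  ...##|#  b3=1 t=0,i=6
  ...#.|#  b2=1 t=6,i=4
  ....#|.  b1=0 t=2,i=0
  .....|.  b0=0 t=2,i=10
  bits 00101010100110111110110110001100 = 714861964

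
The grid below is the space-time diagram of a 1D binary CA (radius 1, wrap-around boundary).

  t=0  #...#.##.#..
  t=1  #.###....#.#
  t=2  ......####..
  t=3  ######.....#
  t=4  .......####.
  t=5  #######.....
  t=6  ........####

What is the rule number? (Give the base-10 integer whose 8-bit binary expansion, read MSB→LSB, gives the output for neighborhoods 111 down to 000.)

7

  ###|.  b7=0 t=1,i=3
  ##.|.  b6=0 t=0,i=7
  #.#|.  b5=0 t=0,i=5
  #..|.  b4=0 t=0,i=1
  .##|.  b3=0 t=0,i=6
  .#.|#  b2=1 t=0,i=0
  ..#|#  b1=1 t=0,i=3
  ...|#  b0=1 t=0,i=2
  bits 00000111 = 7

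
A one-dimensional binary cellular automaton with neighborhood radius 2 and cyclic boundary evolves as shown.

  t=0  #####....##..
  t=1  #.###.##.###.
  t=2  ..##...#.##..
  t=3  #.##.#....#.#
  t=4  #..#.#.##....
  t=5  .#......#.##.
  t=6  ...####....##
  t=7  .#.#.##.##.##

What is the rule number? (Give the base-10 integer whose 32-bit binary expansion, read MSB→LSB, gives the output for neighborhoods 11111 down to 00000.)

3532878531

  nb #####: next=#  (t=0,i=2, bit31=1)
  nb ####.: next=#  (t=0,i=3, bit30=1)
  nb ###.#: next=.  (t=1,i=4, bit29=0)
  nb ###..: next=#  (t=0,i=4, bit28=1)
  nb ##.##: next=.  (t=1,i=5, bit27=0)
  nb ##.#.: next=.  (t=1,i=12, bit26=0)
  nb ##..#: next=#  (t=0,i=11, bit25=1)
  nb ##...: next=.  (t=0,i=5, bit24=0)
  nb #.###: next=#  (t=1,i=2, bit23=1)
  nb #.##.: next=.  (t=1,i=6, bit22=0)
  nb #.#.#: next=.  (t=1,i=0, bit21=0)
  nb #.#..: next=#  (t=3,i=5, bit20=1)
  nb #..##: next=.  (t=0,i=12, bit19=0)
  nb #..#.: next=.  (t=4,i=2, bit18=0)
  nb #...#: next=#  (t=2,i=5, bit17=1)
  nb #....: next=#  (t=0,i=6, bit16=1)
  nb .####: next=.  (t=0,i=1, bit15=0)
  nb .###.: next=#  (t=1,i=3, bit14=1)
  nb .##.#: next=#  (t=1,i=7, bit13=1)
  nb .##..: next=#  (t=0,i=10, bit12=1)
  nb .#.##: next=.  (t=1,i=1, bit11=0)
  nb .#.#.: next=.  (t=4,i=4, bit10=0)
  nb .#..#: next=#  (t=4,i=1, bit9=1)
  nb .#...: next=.  (t=3,i=6, bit8=0)
  nb ..###: next=#  (t=0,i=0, bit7=1)
  nb ..##.: next=#  (t=0,i=9, bit6=1)
  nb ..#.#: next=.  (t=2,i=7, bit5=0)
  nb ..#..: next=.  (t=4,i=0, bit4=0)
  nb ...##: next=.  (t=0,i=8, bit3=0)
  nb ...#.: next=.  (t=2,i=6, bit2=0)
  nb ....#: next=#  (t=0,i=7, bit1=1)
  nb .....: next=#  (t=5,i=4, bit0=1)
  bits 11010010100100110111001011000011 = 3532878531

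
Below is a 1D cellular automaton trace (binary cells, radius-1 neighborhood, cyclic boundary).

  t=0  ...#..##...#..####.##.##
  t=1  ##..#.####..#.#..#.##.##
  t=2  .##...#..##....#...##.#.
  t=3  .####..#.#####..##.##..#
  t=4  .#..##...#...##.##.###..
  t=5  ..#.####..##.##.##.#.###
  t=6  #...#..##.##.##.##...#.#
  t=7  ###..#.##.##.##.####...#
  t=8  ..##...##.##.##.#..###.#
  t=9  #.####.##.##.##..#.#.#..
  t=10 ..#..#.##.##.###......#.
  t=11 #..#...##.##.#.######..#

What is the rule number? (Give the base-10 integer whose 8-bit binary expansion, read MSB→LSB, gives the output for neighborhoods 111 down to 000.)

89

  nb ###: next=.  (t=0,i=15, bit7=0)
  nb ##.: next=#  (t=0,i=7, bit6=1)
  nb #.#: next=.  (t=0,i=18, bit5=0)
  nb #..: next=#  (t=0,i=0, bit4=1)
  nb .##: next=#  (t=0,i=6, bit3=1)
  nb .#.: next=.  (t=0,i=3, bit2=0)
  nb ..#: next=.  (t=0,i=2, bit1=0)
  nb ...: next=#  (t=0,i=1, bit0=1)
  bits 01011001 = 89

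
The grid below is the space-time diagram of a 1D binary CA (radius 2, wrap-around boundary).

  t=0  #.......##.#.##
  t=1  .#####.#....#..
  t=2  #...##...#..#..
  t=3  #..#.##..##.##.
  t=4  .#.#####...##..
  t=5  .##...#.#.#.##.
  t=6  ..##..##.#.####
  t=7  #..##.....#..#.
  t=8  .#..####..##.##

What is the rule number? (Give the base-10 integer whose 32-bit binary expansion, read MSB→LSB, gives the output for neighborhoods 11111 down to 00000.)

1799429689

  nb #####: next=.  (t=1,i=3, bit31=0)
  nb ####.: next=#  (t=1,i=4, bit30=1)
  nb ###.#: next=#  (t=1,i=5, bit29=1)
  nb ###..: next=.  (t=0,i=0, bit28=0)
  nb ##.##: next=#  (t=3,i=11, bit27=1)
  nb ##.#.: next=.  (t=0,i=10, bit26=0)
  nb ##..#: next=#  (t=3,i=7, bit25=1)
  nb ##...: next=#  (t=0,i=1, bit24=1)
  nb #.###: next=.  (t=0,i=13, bit23=0)
  nb #.##.: next=#  (t=3,i=5, bit22=1)
  nb #.#.#: next=.  (t=0,i=11, bit21=0)
  nb #.#..: next=.  (t=1,i=7, bit20=0)
  nb #..##: next=.  (t=3,i=8, bit19=0)
  nb #..#.: next=.  (t=2,i=11, bit18=0)
  nb #...#: next=.  (t=1,i=14, bit17=0)
  nb #....: next=#  (t=0,i=2, bit16=1)
  nb .####: next=.  (t=1,i=2, bit15=0)
  nb .###.: next=.  (t=0,i=14, bit14=0)
  nb .##.#: next=.  (t=0,i=9, bit13=0)
  nb .##..: next=#  (t=2,i=5, bit12=1)
  nb .#.##: next=#  (t=0,i=12, bit11=1)
  nb .#.#.: next=#  (t=5,i=7, bit10=1)
  nb .#..#: next=#  (t=2,i=10, bit9=1)
  nb .#...: next=.  (t=1,i=8, bit8=0)
  nb ..###: next=.  (t=1,i=1, bit7=0)
  nb ..##.: next=.  (t=0,i=8, bit6=0)
  nb ..#.#: next=#  (t=3,i=3, bit5=1)
  nb ..#..: next=#  (t=1,i=12, bit4=1)
  nb ...##: next=#  (t=0,i=7, bit3=1)
  nb ...#.: next=.  (t=1,i=11, bit2=0)
  nb ....#: next=.  (t=0,i=6, bit1=0)
  nb .....: next=#  (t=0,i=3, bit0=1)
  bits 01101011010000010001111000111001 = 1799429689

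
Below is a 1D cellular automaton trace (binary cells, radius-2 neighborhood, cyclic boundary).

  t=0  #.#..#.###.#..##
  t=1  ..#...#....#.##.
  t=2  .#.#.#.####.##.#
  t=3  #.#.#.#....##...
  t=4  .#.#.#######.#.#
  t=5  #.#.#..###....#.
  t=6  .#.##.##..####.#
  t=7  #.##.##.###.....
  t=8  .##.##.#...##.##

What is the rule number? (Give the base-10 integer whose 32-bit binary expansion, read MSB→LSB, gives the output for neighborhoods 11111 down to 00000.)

2337869262

  [31] ##### => #  t=4,i=7
  [30] ####. => .  t=2,i=9
  [29] ###.# => .  t=0,i=0
  [28] ###.. => .  t=5,i=9
  [27] ##.## => #  t=2,i=11
  [26] ##.#. => .  t=0,i=1
  [25] ##..# => #  t=6,i=8
  [24] ##... => #  t=1,i=15
  [23] #.### => .  t=0,i=7
  [22] #.##. => #  t=1,i=13
  [21] #.#.# => .  t=2,i=1
  [20] #.#.. => #  t=0,i=2
  [19] #..## => #  t=0,i=13
  [18] #..#. => .  t=0,i=4
  [17] #...# => .  t=1,i=0
  [16] #.... => #  t=1,i=8
  [15] .#### => .  t=2,i=8
  [14] .###. => .  t=0,i=8
  [13] .##.# => .  t=2,i=13
  [12] .##.. => .  t=1,i=14
  [11] .#.## => #  t=0,i=6
  [10] .#.#. => #  t=2,i=0
  [9] .#..# => .  t=0,i=3
  [8] .#... => #  t=1,i=3
  [7] ..### => #  t=0,i=14
  [6] ..##. => #  t=3,i=11
  [5] ..#.# => .  t=0,i=5
  [4] ..#.. => .  t=1,i=2
  [3] ...## => #  t=3,i=10
  [2] ...#. => #  t=1,i=1
  [1] ....# => #  t=1,i=9
  [0] ..... => .  t=7,i=13
  bits 10001011010110010000110111001110 = 2337869262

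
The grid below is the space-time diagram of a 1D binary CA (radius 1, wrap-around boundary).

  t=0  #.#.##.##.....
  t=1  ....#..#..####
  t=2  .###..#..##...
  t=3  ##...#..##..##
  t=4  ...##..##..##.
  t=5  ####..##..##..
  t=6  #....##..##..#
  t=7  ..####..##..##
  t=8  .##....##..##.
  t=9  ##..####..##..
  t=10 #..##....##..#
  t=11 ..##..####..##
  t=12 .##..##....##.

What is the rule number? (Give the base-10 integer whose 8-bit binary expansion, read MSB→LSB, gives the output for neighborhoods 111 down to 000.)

11

  [7] ### => .  t=1,i=11
  [6] ##. => .  t=0,i=5
  [5] #.# => .  t=0,i=1
  [4] #.. => .  t=0,i=9
  [3] .## => #  t=0,i=4
  [2] .#. => .  t=0,i=0
  [1] ..# => #  t=0,i=13
  [0] ... => #  t=0,i=10
  bits 00001011 = 11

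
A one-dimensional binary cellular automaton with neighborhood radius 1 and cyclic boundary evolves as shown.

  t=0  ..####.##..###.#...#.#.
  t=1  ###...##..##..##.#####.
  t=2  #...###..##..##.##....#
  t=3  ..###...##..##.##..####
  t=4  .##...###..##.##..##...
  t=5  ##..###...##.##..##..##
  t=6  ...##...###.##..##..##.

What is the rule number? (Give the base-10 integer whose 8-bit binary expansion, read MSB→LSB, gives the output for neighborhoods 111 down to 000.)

47

  ###|.  b7=0 t=0,i=3
  ##.|.  b6=0 t=0,i=5
  #.#|#  b5=1 t=0,i=6
  #..|.  b4=0 t=0,i=9
  .##|#  b3=1 t=0,i=2
  .#.|#  b2=1 t=0,i=15
  ..#|#  b1=1 t=0,i=1
  ...|#  b0=1 t=0,i=0
  bits 00101111 = 47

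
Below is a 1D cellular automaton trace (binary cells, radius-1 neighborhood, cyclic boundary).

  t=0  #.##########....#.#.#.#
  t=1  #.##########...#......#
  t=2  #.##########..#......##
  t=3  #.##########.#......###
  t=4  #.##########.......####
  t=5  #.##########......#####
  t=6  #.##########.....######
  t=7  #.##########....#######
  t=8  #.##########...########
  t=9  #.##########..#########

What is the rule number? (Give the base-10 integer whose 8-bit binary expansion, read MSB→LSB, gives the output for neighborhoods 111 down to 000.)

202

  nb ###: next=#  (t=0,i=3, bit7=1)
  nb ##.: next=#  (t=0,i=0, bit6=1)
  nb #.#: next=.  (t=0,i=1, bit5=0)
  nb #..: next=.  (t=0,i=12, bit4=0)
  nb .##: next=#  (t=0,i=2, bit3=1)
  nb .#.: next=.  (t=0,i=16, bit2=0)
  nb ..#: next=#  (t=0,i=15, bit1=1)
  nb ...: next=.  (t=0,i=13, bit0=0)
  bits 11001010 = 202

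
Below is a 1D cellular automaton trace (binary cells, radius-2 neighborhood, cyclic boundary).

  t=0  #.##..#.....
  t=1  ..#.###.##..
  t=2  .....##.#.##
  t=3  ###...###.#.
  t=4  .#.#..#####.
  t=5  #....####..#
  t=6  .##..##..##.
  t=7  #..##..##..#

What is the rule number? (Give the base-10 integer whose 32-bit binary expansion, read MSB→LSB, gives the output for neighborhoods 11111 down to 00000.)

  ##### -> #   bit 31 = 1  t=4,i=8
  ####. -> .   bit 30 = 0  t=4,i=9
  ###.# -> #   bit 29 = 1  t=1,i=6
  ###.. -> .   bit 28 = 0  t=3,i=2
  ##.## -> .   bit 27 = 0  t=1,i=7
  ##.#. -> #   bit 26 = 1  t=2,i=7
  ##..# -> #   bit 25 = 1  t=0,i=4
  ##... -> #   bit 24 = 1  t=1,i=10
  #.### -> .   bit 23 = 0  t=1,i=4
  #.##. -> #   bit 22 = 1  t=0,i=2
  #.#.# -> #   bit 21 = 1  t=2,i=8
  #.#.. -> .   bit 20 = 0  t=4,i=3
  #..## -> #   bit 19 = 1  t=4,i=5
  #..#. -> #   bit 18 = 1  t=0,i=5
  #...# -> .   bit 17 = 0  t=3,i=4
  #.... -> #   bit 16 = 1  t=0,i=8
  .#### -> #   bit 15 = 1  t=4,i=7
  .###. -> #   bit 14 = 1  t=1,i=5
  .##.# -> #   bit 13 = 1  t=2,i=6
  .##.. -> .   bit 12 = 0  t=0,i=3
  .#.## -> .   bit 11 = 0  t=0,i=1
  .#.#. -> .   bit 10 = 0  t=4,i=2
  .#..# -> .   bit 9 = 0  t=4,i=4
  .#... -> .   bit 8 = 0  t=0,i=7
  ..### -> #   bit 7 = 1  t=3,i=6
  ..##. -> .   bit 6 = 0  t=2,i=5
  ..#.# -> .   bit 5 = 0  t=0,i=0
  ..#.. -> #   bit 4 = 1  t=0,i=6
  ...## -> .   bit 3 = 0  t=2,i=4
  ...#. -> .   bit 2 = 0  t=0,i=11
  ....# -> .   bit 1 = 0  t=0,i=10
  ..... -> #   bit 0 = 1  t=0,i=9
  bits 10100111011011011110000010010001 = 2808995985

2808995985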